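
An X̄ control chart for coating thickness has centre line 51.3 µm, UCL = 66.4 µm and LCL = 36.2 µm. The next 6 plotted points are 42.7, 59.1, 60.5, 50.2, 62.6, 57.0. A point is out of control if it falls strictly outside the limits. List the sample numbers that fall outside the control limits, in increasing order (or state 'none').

All 6 points lie within [36.2, 66.4].

none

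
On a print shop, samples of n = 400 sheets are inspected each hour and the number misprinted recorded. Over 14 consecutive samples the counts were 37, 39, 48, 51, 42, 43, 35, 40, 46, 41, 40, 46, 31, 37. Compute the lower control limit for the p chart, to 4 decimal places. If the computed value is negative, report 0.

p̄ = Σdᵢ / (k·n) = 576 / (14 × 400) = 0.10286
LCL = p̄ − 3·√(p̄(1−p̄)/n) = 0.10286 − 3 × 0.01519 = 0.05729

0.0573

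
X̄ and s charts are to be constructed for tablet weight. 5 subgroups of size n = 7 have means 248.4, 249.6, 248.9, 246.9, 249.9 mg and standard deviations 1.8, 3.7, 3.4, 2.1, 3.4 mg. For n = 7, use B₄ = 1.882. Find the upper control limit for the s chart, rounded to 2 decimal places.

s̄ = (1.8 + 3.7 + 3.4 + 2.1 + 3.4) / 5 = 2.8800
UCL_s = B₄·s̄ = 1.882 × 2.8800 = 5.4202

5.42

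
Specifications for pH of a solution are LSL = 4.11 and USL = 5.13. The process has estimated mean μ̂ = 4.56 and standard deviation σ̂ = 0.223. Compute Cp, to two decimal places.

0.76

Cp = (USL − LSL) / (6σ̂) = (5.13 − 4.11) / (6 × 0.223) = 1.0200 / 1.3380 = 0.7623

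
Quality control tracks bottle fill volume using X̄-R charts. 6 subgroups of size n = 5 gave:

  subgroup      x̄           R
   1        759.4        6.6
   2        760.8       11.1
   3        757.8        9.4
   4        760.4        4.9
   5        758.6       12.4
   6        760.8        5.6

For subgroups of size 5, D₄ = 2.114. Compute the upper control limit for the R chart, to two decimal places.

17.62

R̄ = (6.6 + 11.1 + 9.4 + 4.9 + 12.4 + 5.6) / 6 = 50.0000 / 6 = 8.3333
UCL_R = D₄·R̄ = 2.114 × 8.3333 = 17.6167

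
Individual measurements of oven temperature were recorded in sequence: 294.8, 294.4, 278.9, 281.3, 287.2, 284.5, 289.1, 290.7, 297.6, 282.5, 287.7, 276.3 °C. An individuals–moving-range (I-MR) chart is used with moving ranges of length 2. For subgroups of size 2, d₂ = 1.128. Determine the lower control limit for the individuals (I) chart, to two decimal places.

X̄ = (294.8 + 294.4 + 278.9 + 281.3 + 287.2 + 284.5 + 289.1 + 290.7 + 297.6 + 282.5 + 287.7 + 276.3) / 12 = 287.0833
Moving ranges: 0.4, 15.5, 2.4, 5.9, 2.7, 4.6, 1.6, 6.9, 15.1, 5.2, 11.4; M̄R̄ = 71.7000 / 11 = 6.5182
LCL = X̄ − 3·M̄R̄/d₂ = 287.0833 − 3 × 6.5182 / 1.128 = 269.7477

269.75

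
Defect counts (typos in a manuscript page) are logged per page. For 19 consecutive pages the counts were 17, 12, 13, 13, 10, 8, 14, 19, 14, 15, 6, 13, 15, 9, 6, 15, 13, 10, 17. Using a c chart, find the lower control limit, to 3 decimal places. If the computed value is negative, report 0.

c̄ = (17 + 12 + 13 + 13 + 10 + 8 + 14 + 19 + 14 + 15 + 6 + 13 + 15 + 9 + 6 + 15 + 13 + 10 + 17) / 19 = 239 / 19 = 12.5789
LCL = c̄ − 3√c̄ = 12.5789 − 3 × 3.5467 = 1.9389

1.939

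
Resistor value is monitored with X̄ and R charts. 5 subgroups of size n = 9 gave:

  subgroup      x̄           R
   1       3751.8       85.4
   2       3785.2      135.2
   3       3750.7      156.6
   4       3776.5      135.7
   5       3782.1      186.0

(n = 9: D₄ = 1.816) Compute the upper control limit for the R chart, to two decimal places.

R̄ = (85.4 + 135.2 + 156.6 + 135.7 + 186.0) / 5 = 698.9000 / 5 = 139.7800
UCL_R = D₄·R̄ = 1.816 × 139.7800 = 253.8405

253.84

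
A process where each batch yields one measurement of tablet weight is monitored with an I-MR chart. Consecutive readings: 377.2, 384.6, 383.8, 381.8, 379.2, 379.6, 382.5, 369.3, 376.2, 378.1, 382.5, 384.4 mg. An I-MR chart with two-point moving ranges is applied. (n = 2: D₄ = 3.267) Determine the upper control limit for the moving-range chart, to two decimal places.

Moving ranges: 7.4, 0.8, 2.0, 2.6, 0.4, 2.9, 13.2, 6.9, 1.9, 4.4, 1.9; M̄R̄ = 44.4000 / 11 = 4.0364
UCL_MR = D₄·M̄R̄ = 3.267 × 4.0364 = 13.1868

13.19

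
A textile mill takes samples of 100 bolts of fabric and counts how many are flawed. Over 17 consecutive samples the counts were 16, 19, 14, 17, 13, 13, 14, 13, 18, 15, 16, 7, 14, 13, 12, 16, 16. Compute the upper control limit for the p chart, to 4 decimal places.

p̄ = Σdᵢ / (k·n) = 246 / (17 × 100) = 0.14471
UCL = p̄ + 3·√(p̄(1−p̄)/n) = 0.14471 + 3 × √(0.14471×0.85529/100) = 0.14471 + 3 × 0.03518 = 0.25025

0.2502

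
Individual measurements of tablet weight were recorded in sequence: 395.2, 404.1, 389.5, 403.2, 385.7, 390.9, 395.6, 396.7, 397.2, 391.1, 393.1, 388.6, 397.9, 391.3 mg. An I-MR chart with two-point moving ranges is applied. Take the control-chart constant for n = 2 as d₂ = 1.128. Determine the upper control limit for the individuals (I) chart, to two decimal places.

413.67

X̄ = (395.2 + 404.1 + 389.5 + 403.2 + 385.7 + 390.9 + 395.6 + 396.7 + 397.2 + 391.1 + 393.1 + 388.6 + 397.9 + 391.3) / 14 = 394.2929
Moving ranges: 8.9, 14.6, 13.7, 17.5, 5.2, 4.7, 1.1, 0.5, 6.1, 2.0, 4.5, 9.3, 6.6; M̄R̄ = 94.7000 / 13 = 7.2846
UCL = X̄ + 3·M̄R̄/d₂ = 394.2929 + 3 × 7.2846 / 1.128 = 413.6668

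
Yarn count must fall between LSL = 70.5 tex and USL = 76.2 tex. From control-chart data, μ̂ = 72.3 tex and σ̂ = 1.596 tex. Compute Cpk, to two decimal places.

0.38

Cpu = (USL − μ̂) / (3σ̂) = (76.2 − 72.3) / (3 × 1.596) = 0.8145; Cpl = (μ̂ − LSL) / (3σ̂) = (72.3 − 70.5) / (3 × 1.596) = 0.3759; Cpk = min(Cpu, Cpl) = 0.3759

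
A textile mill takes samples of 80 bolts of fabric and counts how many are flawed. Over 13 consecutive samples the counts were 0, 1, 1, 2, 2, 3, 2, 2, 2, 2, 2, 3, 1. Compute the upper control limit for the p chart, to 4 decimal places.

p̄ = Σdᵢ / (k·n) = 23 / (13 × 80) = 0.02212
UCL = p̄ + 3·√(p̄(1−p̄)/n) = 0.02212 + 3 × √(0.02212×0.97788/80) = 0.02212 + 3 × 0.01644 = 0.07144

0.0714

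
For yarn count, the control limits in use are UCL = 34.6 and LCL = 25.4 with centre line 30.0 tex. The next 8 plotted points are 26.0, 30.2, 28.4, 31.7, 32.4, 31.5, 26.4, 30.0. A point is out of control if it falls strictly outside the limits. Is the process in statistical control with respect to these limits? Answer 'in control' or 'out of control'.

in control

All 8 points lie within [25.4, 34.6].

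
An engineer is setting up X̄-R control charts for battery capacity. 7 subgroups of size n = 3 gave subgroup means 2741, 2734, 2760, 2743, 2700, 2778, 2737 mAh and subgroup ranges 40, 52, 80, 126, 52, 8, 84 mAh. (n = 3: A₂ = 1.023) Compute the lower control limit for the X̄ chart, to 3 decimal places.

X̄̄ = (2741 + 2734 + 2760 + 2743 + 2700 + 2778 + 2737) / 7 = 19193.0000 / 7 = 2741.8571
R̄ = (40 + 52 + 80 + 126 + 52 + 8 + 84) / 7 = 442.0000 / 7 = 63.1429
LCL = X̄̄ − A₂·R̄ = 2741.8571 − 1.023 × 63.1429 = 2677.2620

2677.262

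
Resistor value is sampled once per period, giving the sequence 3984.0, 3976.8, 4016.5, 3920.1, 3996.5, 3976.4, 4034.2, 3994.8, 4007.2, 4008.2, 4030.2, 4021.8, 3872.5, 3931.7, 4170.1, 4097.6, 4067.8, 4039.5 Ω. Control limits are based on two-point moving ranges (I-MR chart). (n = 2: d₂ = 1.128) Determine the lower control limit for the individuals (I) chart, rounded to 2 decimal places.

X̄ = (3984.0 + 3976.8 + 4016.5 + 3920.1 + 3996.5 + 3976.4 + 4034.2 + 3994.8 + 4007.2 + 4008.2 + 4030.2 + 4021.8 + 3872.5 + 3931.7 + 4170.1 + 4097.6 + 4067.8 + 4039.5) / 18 = 4008.1056
Moving ranges: 7.2, 39.7, 96.4, 76.4, 20.1, 57.8, 39.4, 12.4, 1.0, 22.0, 8.4, 149.3, 59.2, 238.4, 72.5, 29.8, 28.3; M̄R̄ = 958.3000 / 17 = 56.3706
LCL = X̄ − 3·M̄R̄/d₂ = 4008.1056 − 3 × 56.3706 / 1.128 = 3858.1838

3858.18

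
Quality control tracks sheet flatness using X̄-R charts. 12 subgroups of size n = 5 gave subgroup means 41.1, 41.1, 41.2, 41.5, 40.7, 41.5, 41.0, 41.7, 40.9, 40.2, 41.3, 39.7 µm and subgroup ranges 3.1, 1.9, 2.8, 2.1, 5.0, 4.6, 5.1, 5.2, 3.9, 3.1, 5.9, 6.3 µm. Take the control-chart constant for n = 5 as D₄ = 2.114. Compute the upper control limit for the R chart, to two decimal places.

8.63

R̄ = (3.1 + 1.9 + 2.8 + 2.1 + 5.0 + 4.6 + 5.1 + 5.2 + 3.9 + 3.1 + 5.9 + 6.3) / 12 = 49.0000 / 12 = 4.0833
UCL_R = D₄·R̄ = 2.114 × 4.0833 = 8.6322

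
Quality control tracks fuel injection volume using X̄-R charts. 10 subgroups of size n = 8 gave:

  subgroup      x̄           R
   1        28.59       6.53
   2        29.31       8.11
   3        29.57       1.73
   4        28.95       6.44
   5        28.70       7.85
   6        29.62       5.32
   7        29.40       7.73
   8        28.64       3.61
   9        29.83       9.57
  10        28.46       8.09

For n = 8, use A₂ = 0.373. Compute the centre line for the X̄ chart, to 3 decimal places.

X̄̄ = (28.59 + 29.31 + 29.57 + 28.95 + 28.70 + 29.62 + 29.40 + 28.64 + 29.83 + 28.46) / 10 = 291.0700 / 10 = 29.1070
CL = X̄̄ = 29.1070

29.107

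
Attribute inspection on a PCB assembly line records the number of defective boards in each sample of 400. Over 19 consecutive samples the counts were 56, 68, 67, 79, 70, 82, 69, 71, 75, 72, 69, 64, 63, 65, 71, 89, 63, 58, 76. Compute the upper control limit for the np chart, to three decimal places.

92.620

p̄ = Σdᵢ / (k·n) = 1327 / (19 × 400) = 0.17461
UCL = np̄ + 3·√(np̄(1−p̄)) = 69.8421 + 3 × √(69.8421×0.82539) = 69.8421 + 3 × 7.5926 = 92.6199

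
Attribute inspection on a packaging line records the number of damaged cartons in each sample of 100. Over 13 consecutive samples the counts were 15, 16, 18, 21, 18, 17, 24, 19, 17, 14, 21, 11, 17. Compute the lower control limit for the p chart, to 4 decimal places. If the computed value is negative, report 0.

p̄ = Σdᵢ / (k·n) = 228 / (13 × 100) = 0.17538
LCL = p̄ − 3·√(p̄(1−p̄)/n) = 0.17538 − 3 × 0.03803 = 0.06130

0.0613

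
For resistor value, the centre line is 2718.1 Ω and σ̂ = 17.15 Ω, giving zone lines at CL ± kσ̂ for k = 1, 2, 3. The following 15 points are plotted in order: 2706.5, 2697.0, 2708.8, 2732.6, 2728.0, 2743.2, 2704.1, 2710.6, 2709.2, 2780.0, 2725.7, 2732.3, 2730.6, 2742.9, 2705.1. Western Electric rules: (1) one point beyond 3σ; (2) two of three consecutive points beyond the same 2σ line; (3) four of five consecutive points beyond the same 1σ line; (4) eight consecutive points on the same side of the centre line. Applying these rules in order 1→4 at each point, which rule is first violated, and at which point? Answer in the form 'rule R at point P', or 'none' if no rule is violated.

rule 1 at point 10

Zone of each point (C = within 1σ̂, B = 1σ̂–2σ̂, A = 2σ̂–3σ̂, * = beyond 3σ̂; sign = side of CL): 1:-C, 2:-B, 3:-C, 4:+C, 5:+C, 6:+B, 7:-C, 8:-C, 9:-C, 10:+*, 11:+C, 12:+C, 13:+C, 14:+B, 15:-C
Rule 1 (one point beyond the 3σ limits) is satisfied at point 10.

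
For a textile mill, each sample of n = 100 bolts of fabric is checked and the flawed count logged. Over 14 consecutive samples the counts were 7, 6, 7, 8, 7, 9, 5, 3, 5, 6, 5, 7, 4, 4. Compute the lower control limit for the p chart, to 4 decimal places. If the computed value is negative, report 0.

p̄ = Σdᵢ / (k·n) = 83 / (14 × 100) = 0.05929
LCL = p̄ − 3·√(p̄(1−p̄)/n) = 0.05929 − 3 × 0.02362 = -0.01156 → 0 (negative, so LCL = 0)

0.0000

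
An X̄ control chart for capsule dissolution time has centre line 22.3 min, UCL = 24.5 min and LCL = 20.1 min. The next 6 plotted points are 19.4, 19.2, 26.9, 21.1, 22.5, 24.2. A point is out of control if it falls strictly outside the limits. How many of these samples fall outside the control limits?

Compare each point to [20.1, 24.5]: sample 1 = 19.4 < LCL; sample 2 = 19.2 < LCL; sample 3 = 26.9 > UCL.

3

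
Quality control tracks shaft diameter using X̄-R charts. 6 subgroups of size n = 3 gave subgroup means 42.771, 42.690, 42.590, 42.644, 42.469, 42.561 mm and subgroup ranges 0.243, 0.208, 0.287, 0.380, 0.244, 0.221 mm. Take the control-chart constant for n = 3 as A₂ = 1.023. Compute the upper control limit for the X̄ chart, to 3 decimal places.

X̄̄ = (42.771 + 42.690 + 42.590 + 42.644 + 42.469 + 42.561) / 6 = 255.7250 / 6 = 42.6208
R̄ = (0.243 + 0.208 + 0.287 + 0.380 + 0.244 + 0.221) / 6 = 1.5830 / 6 = 0.2638
UCL = X̄̄ + A₂·R̄ = 42.6208 + 1.023 × 0.2638 = 42.8907

42.891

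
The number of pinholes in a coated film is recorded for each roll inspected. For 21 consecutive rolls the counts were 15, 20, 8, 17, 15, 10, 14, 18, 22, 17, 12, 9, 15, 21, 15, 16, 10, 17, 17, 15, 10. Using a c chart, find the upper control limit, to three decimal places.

26.487

c̄ = (15 + 20 + 8 + 17 + 15 + 10 + 14 + 18 + 22 + 17 + 12 + 9 + 15 + 21 + 15 + 16 + 10 + 17 + 17 + 15 + 10) / 21 = 313 / 21 = 14.9048
UCL = c̄ + 3√c̄ = 14.9048 + 3 × √14.9048 = 14.9048 + 3 × 3.8607 = 26.4868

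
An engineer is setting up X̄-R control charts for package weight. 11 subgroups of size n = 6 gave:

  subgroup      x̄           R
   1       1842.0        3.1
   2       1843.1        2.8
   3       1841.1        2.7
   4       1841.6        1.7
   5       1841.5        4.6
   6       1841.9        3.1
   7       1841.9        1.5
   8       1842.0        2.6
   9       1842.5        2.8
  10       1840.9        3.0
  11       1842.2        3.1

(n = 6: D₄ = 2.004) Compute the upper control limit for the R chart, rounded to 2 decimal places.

5.65

R̄ = (3.1 + 2.8 + 2.7 + 1.7 + 4.6 + 3.1 + 1.5 + 2.6 + 2.8 + 3.0 + 3.1) / 11 = 31.0000 / 11 = 2.8182
UCL_R = D₄·R̄ = 2.004 × 2.8182 = 5.6476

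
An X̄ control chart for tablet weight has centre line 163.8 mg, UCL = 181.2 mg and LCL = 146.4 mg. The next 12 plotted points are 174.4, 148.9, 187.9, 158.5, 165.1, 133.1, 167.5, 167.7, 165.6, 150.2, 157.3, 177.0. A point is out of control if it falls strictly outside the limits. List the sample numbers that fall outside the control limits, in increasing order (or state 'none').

3, 6

Compare each point to [146.4, 181.2]: sample 3 = 187.9 > UCL; sample 6 = 133.1 < LCL.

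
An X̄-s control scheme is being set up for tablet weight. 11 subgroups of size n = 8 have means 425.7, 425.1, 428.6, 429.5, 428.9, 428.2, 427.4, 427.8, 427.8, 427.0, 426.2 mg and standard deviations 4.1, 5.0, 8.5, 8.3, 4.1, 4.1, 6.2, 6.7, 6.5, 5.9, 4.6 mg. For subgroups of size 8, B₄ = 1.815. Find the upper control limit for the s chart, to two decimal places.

s̄ = (4.1 + 5.0 + 8.5 + 8.3 + 4.1 + 4.1 + 6.2 + 6.7 + 6.5 + 5.9 + 4.6) / 11 = 5.8182
UCL_s = B₄·s̄ = 1.815 × 5.8182 = 10.5600

10.56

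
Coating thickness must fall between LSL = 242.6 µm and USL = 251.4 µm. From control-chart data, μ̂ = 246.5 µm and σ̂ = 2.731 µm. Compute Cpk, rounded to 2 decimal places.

Cpu = (USL − μ̂) / (3σ̂) = (251.4 − 246.5) / (3 × 2.731) = 0.5981; Cpl = (μ̂ − LSL) / (3σ̂) = (246.5 − 242.6) / (3 × 2.731) = 0.4760; Cpk = min(Cpu, Cpl) = 0.4760

0.48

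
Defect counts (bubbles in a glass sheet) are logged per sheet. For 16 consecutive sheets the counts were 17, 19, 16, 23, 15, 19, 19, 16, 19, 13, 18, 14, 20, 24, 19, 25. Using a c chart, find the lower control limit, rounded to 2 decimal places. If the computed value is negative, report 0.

5.60

c̄ = (17 + 19 + 16 + 23 + 15 + 19 + 19 + 16 + 19 + 13 + 18 + 14 + 20 + 24 + 19 + 25) / 16 = 296 / 16 = 18.5000
LCL = c̄ − 3√c̄ = 18.5000 − 3 × 4.3012 = 5.5965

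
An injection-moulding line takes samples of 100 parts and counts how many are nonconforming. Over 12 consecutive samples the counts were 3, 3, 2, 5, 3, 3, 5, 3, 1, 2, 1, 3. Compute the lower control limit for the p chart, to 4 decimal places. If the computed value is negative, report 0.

0.0000

p̄ = Σdᵢ / (k·n) = 34 / (12 × 100) = 0.02833
LCL = p̄ − 3·√(p̄(1−p̄)/n) = 0.02833 − 3 × 0.01659 = -0.02144 → 0 (negative, so LCL = 0)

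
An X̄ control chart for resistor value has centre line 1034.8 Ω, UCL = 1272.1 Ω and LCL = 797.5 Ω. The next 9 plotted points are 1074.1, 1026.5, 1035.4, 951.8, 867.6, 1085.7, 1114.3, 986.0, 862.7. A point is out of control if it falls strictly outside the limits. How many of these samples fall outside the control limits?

All 9 points lie within [797.5, 1272.1].

0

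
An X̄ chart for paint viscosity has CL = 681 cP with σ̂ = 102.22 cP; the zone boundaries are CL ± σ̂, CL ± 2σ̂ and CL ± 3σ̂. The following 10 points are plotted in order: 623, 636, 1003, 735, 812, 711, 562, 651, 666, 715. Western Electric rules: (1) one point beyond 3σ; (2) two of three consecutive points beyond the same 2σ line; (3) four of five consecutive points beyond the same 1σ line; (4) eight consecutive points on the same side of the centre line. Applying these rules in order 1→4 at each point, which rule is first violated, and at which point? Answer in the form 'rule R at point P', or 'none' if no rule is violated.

rule 1 at point 3

Zone of each point (C = within 1σ̂, B = 1σ̂–2σ̂, A = 2σ̂–3σ̂, * = beyond 3σ̂; sign = side of CL): 1:-C, 2:-C, 3:+*, 4:+C, 5:+B, 6:+C, 7:-B, 8:-C, 9:-C, 10:+C
Rule 1 (one point beyond the 3σ limits) is satisfied at point 3.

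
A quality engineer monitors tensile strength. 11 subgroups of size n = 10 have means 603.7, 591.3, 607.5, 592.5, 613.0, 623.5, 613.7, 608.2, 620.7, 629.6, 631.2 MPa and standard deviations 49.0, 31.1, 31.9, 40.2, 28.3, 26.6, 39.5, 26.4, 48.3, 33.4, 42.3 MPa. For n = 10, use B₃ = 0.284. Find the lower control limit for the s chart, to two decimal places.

s̄ = (49.0 + 31.1 + 31.9 + 40.2 + 28.3 + 26.6 + 39.5 + 26.4 + 48.3 + 33.4 + 42.3) / 11 = 36.0909
LCL_s = B₃·s̄ = 0.284 × 36.0909 = 10.2498

10.25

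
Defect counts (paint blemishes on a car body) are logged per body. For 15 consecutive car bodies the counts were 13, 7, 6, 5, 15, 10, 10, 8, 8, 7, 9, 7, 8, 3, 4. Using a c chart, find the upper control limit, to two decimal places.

c̄ = (13 + 7 + 6 + 5 + 15 + 10 + 10 + 8 + 8 + 7 + 9 + 7 + 8 + 3 + 4) / 15 = 120 / 15 = 8.0000
UCL = c̄ + 3√c̄ = 8.0000 + 3 × √8.0000 = 8.0000 + 3 × 2.8284 = 16.4853

16.49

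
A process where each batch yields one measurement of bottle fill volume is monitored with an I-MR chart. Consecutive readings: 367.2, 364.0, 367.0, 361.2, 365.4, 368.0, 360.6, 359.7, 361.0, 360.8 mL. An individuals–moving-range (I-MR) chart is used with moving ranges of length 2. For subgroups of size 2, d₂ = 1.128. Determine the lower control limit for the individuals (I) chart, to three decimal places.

355.038

X̄ = (367.2 + 364.0 + 367.0 + 361.2 + 365.4 + 368.0 + 360.6 + 359.7 + 361.0 + 360.8) / 10 = 363.4900
Moving ranges: 3.2, 3.0, 5.8, 4.2, 2.6, 7.4, 0.9, 1.3, 0.2; M̄R̄ = 28.6000 / 9 = 3.1778
LCL = X̄ − 3·M̄R̄/d₂ = 363.4900 − 3 × 3.1778 / 1.128 = 355.0385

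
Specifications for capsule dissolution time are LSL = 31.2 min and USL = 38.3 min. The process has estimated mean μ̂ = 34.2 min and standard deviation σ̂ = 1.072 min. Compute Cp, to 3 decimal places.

1.104

Cp = (USL − LSL) / (6σ̂) = (38.3 − 31.2) / (6 × 1.072) = 7.1000 / 6.4320 = 1.1039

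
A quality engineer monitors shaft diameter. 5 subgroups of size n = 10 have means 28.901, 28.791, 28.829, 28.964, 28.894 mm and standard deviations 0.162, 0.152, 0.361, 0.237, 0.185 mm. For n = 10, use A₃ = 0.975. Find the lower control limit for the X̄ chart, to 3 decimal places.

X̄̄ = (28.901 + 28.791 + 28.829 + 28.964 + 28.894) / 5 = 28.8758
s̄ = (0.162 + 0.152 + 0.361 + 0.237 + 0.185) / 5 = 0.2194
LCL = X̄̄ − A₃·s̄ = 28.8758 − 0.975 × 0.2194 = 28.6619

28.662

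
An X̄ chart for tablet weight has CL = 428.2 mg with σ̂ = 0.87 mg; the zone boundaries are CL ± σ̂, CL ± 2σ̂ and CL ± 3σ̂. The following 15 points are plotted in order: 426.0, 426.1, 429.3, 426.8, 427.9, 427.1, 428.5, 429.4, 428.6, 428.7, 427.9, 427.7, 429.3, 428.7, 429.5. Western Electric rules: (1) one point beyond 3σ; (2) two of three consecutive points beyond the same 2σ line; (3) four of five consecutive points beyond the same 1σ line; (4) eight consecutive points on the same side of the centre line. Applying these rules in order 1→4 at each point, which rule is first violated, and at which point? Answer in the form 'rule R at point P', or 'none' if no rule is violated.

rule 2 at point 2

Zone of each point (C = within 1σ̂, B = 1σ̂–2σ̂, A = 2σ̂–3σ̂, * = beyond 3σ̂; sign = side of CL): 1:-A, 2:-A, 3:+B, 4:-B, 5:-C, 6:-B, 7:+C, 8:+B, 9:+C, 10:+C, 11:-C, 12:-C, 13:+B, 14:+C, 15:+B
Rule 2 (two of three consecutive points beyond the same 2σ limit) is satisfied at point 2.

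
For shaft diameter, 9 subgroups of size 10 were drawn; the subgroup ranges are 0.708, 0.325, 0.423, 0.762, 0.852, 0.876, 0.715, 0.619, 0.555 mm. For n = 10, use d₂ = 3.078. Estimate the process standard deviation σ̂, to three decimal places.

0.211

R̄ = (0.708 + 0.325 + 0.423 + 0.762 + 0.852 + 0.876 + 0.715 + 0.619 + 0.555) / 9 = 0.6483
σ̂ = R̄ / d₂ = 0.6483 / 3.078 = 0.2106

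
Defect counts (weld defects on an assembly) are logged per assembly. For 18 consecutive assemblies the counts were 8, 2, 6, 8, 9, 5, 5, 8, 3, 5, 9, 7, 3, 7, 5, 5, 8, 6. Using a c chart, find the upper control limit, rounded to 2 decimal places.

13.44

c̄ = (8 + 2 + 6 + 8 + 9 + 5 + 5 + 8 + 3 + 5 + 9 + 7 + 3 + 7 + 5 + 5 + 8 + 6) / 18 = 109 / 18 = 6.0556
UCL = c̄ + 3√c̄ = 6.0556 + 3 × √6.0556 = 6.0556 + 3 × 2.4608 = 13.4380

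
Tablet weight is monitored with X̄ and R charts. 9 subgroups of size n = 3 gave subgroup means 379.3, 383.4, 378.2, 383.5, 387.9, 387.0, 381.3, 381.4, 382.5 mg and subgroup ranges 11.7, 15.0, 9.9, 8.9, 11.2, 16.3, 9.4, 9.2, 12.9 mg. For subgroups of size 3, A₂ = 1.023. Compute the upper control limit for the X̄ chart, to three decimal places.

X̄̄ = (379.3 + 383.4 + 378.2 + 383.5 + 387.9 + 387.0 + 381.3 + 381.4 + 382.5) / 9 = 3444.5000 / 9 = 382.7222
R̄ = (11.7 + 15.0 + 9.9 + 8.9 + 11.2 + 16.3 + 9.4 + 9.2 + 12.9) / 9 = 104.5000 / 9 = 11.6111
UCL = X̄̄ + A₂·R̄ = 382.7222 + 1.023 × 11.6111 = 394.6004

394.600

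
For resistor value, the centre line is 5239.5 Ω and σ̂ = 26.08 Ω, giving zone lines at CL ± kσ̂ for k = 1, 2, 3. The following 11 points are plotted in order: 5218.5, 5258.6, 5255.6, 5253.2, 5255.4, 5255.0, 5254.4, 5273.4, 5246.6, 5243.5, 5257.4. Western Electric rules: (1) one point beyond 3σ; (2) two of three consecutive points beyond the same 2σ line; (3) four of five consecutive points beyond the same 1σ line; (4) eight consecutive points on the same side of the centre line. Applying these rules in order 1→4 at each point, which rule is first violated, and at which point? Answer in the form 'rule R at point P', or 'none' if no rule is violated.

rule 4 at point 9

Zone of each point (C = within 1σ̂, B = 1σ̂–2σ̂, A = 2σ̂–3σ̂, * = beyond 3σ̂; sign = side of CL): 1:-C, 2:+C, 3:+C, 4:+C, 5:+C, 6:+C, 7:+C, 8:+B, 9:+C, 10:+C, 11:+C
Rule 4 (eight consecutive points on the same side of the centre line) is satisfied at point 9.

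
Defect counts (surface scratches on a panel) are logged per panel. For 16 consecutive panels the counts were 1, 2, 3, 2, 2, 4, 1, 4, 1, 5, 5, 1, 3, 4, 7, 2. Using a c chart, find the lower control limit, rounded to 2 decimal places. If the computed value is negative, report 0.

c̄ = (1 + 2 + 3 + 2 + 2 + 4 + 1 + 4 + 1 + 5 + 5 + 1 + 3 + 4 + 7 + 2) / 16 = 47 / 16 = 2.9375
LCL = c̄ − 3√c̄ = 2.9375 − 3 × 1.7139 = -2.2042 → 0 (cannot be negative)

0.00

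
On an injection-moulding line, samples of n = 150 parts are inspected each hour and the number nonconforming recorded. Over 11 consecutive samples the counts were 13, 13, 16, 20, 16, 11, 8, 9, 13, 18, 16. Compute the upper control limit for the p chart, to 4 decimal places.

p̄ = Σdᵢ / (k·n) = 153 / (11 × 150) = 0.09273
UCL = p̄ + 3·√(p̄(1−p̄)/n) = 0.09273 + 3 × √(0.09273×0.90727/150) = 0.09273 + 3 × 0.02368 = 0.16377

0.1638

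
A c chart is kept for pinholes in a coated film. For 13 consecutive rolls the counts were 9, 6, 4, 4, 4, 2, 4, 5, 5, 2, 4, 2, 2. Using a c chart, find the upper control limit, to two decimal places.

c̄ = (9 + 6 + 4 + 4 + 4 + 2 + 4 + 5 + 5 + 2 + 4 + 2 + 2) / 13 = 53 / 13 = 4.0769
UCL = c̄ + 3√c̄ = 4.0769 + 3 × √4.0769 = 4.0769 + 3 × 2.0191 = 10.1343

10.13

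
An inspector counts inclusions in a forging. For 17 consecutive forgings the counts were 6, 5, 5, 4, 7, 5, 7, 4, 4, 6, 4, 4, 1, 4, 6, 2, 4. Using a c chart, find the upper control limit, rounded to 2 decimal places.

c̄ = (6 + 5 + 5 + 4 + 7 + 5 + 7 + 4 + 4 + 6 + 4 + 4 + 1 + 4 + 6 + 2 + 4) / 17 = 78 / 17 = 4.5882
UCL = c̄ + 3√c̄ = 4.5882 + 3 × √4.5882 = 4.5882 + 3 × 2.1420 = 11.0143

11.01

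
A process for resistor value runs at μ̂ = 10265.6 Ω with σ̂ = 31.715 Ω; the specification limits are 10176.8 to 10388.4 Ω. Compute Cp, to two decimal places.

1.11

Cp = (USL − LSL) / (6σ̂) = (10388.4 − 10176.8) / (6 × 31.715) = 211.6000 / 190.2900 = 1.1120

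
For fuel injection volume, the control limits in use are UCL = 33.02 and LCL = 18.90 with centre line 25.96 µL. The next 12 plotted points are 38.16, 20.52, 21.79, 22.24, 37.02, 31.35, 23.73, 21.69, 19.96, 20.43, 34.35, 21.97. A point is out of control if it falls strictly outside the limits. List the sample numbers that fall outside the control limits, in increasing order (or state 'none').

1, 5, 11

Compare each point to [18.90, 33.02]: sample 1 = 38.16 > UCL; sample 5 = 37.02 > UCL; sample 11 = 34.35 > UCL.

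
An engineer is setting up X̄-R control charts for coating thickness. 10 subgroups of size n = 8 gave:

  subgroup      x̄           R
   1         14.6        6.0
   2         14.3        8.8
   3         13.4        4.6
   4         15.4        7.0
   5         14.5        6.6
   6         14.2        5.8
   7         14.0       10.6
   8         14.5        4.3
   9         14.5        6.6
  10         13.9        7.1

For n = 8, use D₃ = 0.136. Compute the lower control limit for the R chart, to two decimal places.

0.92

R̄ = (6.0 + 8.8 + 4.6 + 7.0 + 6.6 + 5.8 + 10.6 + 4.3 + 6.6 + 7.1) / 10 = 67.4000 / 10 = 6.7400
LCL_R = D₃·R̄ = 0.136 × 6.7400 = 0.9166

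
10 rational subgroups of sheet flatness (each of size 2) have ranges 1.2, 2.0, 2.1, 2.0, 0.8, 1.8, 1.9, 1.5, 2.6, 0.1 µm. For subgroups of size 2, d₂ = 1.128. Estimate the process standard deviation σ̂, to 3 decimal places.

1.418

R̄ = (1.2 + 2.0 + 2.1 + 2.0 + 0.8 + 1.8 + 1.9 + 1.5 + 2.6 + 0.1) / 10 = 1.6000
σ̂ = R̄ / d₂ = 1.6000 / 1.128 = 1.4184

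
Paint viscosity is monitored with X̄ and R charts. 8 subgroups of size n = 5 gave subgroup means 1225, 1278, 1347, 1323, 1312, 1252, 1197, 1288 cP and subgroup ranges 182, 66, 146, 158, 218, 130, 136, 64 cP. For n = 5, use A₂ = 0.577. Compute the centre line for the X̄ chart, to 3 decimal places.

X̄̄ = (1225 + 1278 + 1347 + 1323 + 1312 + 1252 + 1197 + 1288) / 8 = 10222.0000 / 8 = 1277.7500
CL = X̄̄ = 1277.7500

1277.750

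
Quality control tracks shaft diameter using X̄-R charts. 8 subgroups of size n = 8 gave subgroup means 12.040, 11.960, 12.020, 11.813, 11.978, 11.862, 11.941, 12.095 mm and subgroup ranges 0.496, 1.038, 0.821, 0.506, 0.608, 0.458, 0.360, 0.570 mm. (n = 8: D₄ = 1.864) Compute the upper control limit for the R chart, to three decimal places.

1.132

R̄ = (0.496 + 1.038 + 0.821 + 0.506 + 0.608 + 0.458 + 0.360 + 0.570) / 8 = 4.8570 / 8 = 0.6071
UCL_R = D₄·R̄ = 1.864 × 0.6071 = 1.1317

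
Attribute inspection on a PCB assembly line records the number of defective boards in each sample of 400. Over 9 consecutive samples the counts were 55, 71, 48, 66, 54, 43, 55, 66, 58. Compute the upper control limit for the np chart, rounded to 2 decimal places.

p̄ = Σdᵢ / (k·n) = 516 / (9 × 400) = 0.14333
UCL = np̄ + 3·√(np̄(1−p̄)) = 57.3333 + 3 × √(57.3333×0.85667) = 57.3333 + 3 × 7.0082 = 78.3581

78.36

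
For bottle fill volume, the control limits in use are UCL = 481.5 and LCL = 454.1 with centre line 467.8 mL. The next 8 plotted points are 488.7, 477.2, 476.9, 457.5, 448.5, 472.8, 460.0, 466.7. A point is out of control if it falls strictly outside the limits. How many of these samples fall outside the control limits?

Compare each point to [454.1, 481.5]: sample 1 = 488.7 > UCL; sample 5 = 448.5 < LCL.

2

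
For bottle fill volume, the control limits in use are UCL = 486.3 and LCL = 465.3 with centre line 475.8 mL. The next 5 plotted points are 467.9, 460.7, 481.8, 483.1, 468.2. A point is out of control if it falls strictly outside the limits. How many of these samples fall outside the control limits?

Compare each point to [465.3, 486.3]: sample 2 = 460.7 < LCL.

1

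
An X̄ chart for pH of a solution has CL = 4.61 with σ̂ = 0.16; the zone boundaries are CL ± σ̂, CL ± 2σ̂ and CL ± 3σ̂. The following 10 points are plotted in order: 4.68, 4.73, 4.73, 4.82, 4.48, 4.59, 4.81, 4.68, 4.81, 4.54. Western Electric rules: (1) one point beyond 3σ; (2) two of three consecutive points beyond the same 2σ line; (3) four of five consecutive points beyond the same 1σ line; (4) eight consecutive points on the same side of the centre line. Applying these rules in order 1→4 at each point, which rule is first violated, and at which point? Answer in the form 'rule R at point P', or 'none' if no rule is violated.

none

Zone of each point (C = within 1σ̂, B = 1σ̂–2σ̂, A = 2σ̂–3σ̂, * = beyond 3σ̂; sign = side of CL): 1:+C, 2:+C, 3:+C, 4:+B, 5:-C, 6:-C, 7:+B, 8:+C, 9:+B, 10:-C
No rule fires across all 10 points.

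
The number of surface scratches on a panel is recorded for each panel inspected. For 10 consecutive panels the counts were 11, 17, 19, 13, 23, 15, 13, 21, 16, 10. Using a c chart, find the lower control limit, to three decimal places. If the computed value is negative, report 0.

c̄ = (11 + 17 + 19 + 13 + 23 + 15 + 13 + 21 + 16 + 10) / 10 = 158 / 10 = 15.8000
LCL = c̄ − 3√c̄ = 15.8000 − 3 × 3.9749 = 3.8752

3.875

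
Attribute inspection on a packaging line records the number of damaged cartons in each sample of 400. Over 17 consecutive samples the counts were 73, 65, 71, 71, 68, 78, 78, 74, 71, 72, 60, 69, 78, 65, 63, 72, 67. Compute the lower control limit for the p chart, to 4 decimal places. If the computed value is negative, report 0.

p̄ = Σdᵢ / (k·n) = 1195 / (17 × 400) = 0.17574
LCL = p̄ − 3·√(p̄(1−p̄)/n) = 0.17574 − 3 × 0.01903 = 0.11865

0.1186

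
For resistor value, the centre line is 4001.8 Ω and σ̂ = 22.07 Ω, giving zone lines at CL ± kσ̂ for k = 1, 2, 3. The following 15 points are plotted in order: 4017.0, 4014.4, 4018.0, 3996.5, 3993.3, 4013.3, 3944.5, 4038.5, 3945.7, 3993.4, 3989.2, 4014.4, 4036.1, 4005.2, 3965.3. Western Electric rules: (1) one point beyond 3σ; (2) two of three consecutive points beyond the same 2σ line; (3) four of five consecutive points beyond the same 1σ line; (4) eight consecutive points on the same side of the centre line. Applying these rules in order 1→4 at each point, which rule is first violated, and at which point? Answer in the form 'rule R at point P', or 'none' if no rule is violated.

rule 2 at point 9

Zone of each point (C = within 1σ̂, B = 1σ̂–2σ̂, A = 2σ̂–3σ̂, * = beyond 3σ̂; sign = side of CL): 1:+C, 2:+C, 3:+C, 4:-C, 5:-C, 6:+C, 7:-A, 8:+B, 9:-A, 10:-C, 11:-C, 12:+C, 13:+B, 14:+C, 15:-B
Rule 2 (two of three consecutive points beyond the same 2σ limit) is satisfied at point 9.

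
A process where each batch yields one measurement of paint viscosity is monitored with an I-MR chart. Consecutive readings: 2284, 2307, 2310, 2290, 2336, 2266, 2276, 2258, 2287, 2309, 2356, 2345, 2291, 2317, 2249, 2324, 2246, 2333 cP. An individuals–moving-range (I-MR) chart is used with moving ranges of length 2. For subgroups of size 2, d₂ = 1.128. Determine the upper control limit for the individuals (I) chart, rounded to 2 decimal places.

X̄ = (2284 + 2307 + 2310 + 2290 + 2336 + 2266 + 2276 + 2258 + 2287 + 2309 + 2356 + 2345 + 2291 + 2317 + 2249 + 2324 + 2246 + 2333) / 18 = 2299.1111
Moving ranges: 23, 3, 20, 46, 70, 10, 18, 29, 22, 47, 11, 54, 26, 68, 75, 78, 87; M̄R̄ = 687.0000 / 17 = 40.4118
UCL = X̄ + 3·M̄R̄/d₂ = 2299.1111 + 3 × 40.4118 / 1.128 = 2406.5892

2406.59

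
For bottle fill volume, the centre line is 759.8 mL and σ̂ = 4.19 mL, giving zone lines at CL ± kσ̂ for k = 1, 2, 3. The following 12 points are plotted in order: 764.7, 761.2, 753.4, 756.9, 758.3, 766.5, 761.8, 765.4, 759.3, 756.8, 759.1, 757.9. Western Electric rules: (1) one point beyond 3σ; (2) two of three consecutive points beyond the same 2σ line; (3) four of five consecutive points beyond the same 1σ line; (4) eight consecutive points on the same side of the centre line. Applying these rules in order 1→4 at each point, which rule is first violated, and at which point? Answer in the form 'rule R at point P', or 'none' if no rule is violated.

Zone of each point (C = within 1σ̂, B = 1σ̂–2σ̂, A = 2σ̂–3σ̂, * = beyond 3σ̂; sign = side of CL): 1:+B, 2:+C, 3:-B, 4:-C, 5:-C, 6:+B, 7:+C, 8:+B, 9:-C, 10:-C, 11:-C, 12:-C
No rule fires across all 12 points.

none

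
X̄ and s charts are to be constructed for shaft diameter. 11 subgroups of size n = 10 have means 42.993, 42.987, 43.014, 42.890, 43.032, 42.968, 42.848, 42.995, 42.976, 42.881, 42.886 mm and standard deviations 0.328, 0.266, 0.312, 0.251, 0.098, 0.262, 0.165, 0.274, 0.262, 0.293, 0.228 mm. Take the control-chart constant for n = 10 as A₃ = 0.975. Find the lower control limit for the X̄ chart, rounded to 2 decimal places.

X̄̄ = (42.993 + 42.987 + 43.014 + 42.890 + 43.032 + 42.968 + 42.848 + 42.995 + 42.976 + 42.881 + 42.886) / 11 = 42.9518
s̄ = (0.328 + 0.266 + 0.312 + 0.251 + 0.098 + 0.262 + 0.165 + 0.274 + 0.262 + 0.293 + 0.228) / 11 = 0.2490
LCL = X̄̄ − A₃·s̄ = 42.9518 − 0.975 × 0.2490 = 42.7090

42.71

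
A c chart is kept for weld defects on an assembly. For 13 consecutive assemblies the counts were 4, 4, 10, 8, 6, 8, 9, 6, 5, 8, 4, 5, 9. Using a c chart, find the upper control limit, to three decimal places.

14.332

c̄ = (4 + 4 + 10 + 8 + 6 + 8 + 9 + 6 + 5 + 8 + 4 + 5 + 9) / 13 = 86 / 13 = 6.6154
UCL = c̄ + 3√c̄ = 6.6154 + 3 × √6.6154 = 6.6154 + 3 × 2.5720 = 14.3315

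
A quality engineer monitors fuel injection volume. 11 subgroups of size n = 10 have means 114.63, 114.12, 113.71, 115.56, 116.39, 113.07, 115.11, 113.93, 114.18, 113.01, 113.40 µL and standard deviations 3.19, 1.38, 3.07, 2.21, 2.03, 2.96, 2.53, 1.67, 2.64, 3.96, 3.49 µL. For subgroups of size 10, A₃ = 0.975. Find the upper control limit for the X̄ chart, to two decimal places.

X̄̄ = (114.63 + 114.12 + 113.71 + 115.56 + 116.39 + 113.07 + 115.11 + 113.93 + 114.18 + 113.01 + 113.40) / 11 = 114.2827
s̄ = (3.19 + 1.38 + 3.07 + 2.21 + 2.03 + 2.96 + 2.53 + 1.67 + 2.64 + 3.96 + 3.49) / 11 = 2.6482
UCL = X̄̄ + A₃·s̄ = 114.2827 + 0.975 × 2.6482 = 116.8647

116.86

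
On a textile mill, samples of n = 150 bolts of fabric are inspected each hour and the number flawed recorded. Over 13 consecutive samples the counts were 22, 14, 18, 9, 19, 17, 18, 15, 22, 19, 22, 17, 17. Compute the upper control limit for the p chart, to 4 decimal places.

0.1963

p̄ = Σdᵢ / (k·n) = 229 / (13 × 150) = 0.11744
UCL = p̄ + 3·√(p̄(1−p̄)/n) = 0.11744 + 3 × √(0.11744×0.88256/150) = 0.11744 + 3 × 0.02629 = 0.19629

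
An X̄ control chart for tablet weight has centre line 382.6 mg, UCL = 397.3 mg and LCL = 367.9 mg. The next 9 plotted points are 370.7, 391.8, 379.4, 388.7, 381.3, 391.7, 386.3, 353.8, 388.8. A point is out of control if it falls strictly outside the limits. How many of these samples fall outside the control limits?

1

Compare each point to [367.9, 397.3]: sample 8 = 353.8 < LCL.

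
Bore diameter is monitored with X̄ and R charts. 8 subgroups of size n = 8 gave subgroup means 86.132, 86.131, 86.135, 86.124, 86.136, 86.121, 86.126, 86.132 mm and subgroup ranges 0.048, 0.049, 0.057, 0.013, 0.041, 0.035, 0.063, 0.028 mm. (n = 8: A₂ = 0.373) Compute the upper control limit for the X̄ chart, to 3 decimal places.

X̄̄ = (86.132 + 86.131 + 86.135 + 86.124 + 86.136 + 86.121 + 86.126 + 86.132) / 8 = 689.0370 / 8 = 86.1296
R̄ = (0.048 + 0.049 + 0.057 + 0.013 + 0.041 + 0.035 + 0.063 + 0.028) / 8 = 0.3340 / 8 = 0.0418
UCL = X̄̄ + A₂·R̄ = 86.1296 + 0.373 × 0.0418 = 86.1452

86.145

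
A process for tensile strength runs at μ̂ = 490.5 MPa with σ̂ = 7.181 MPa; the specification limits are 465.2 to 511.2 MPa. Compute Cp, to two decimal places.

1.07

Cp = (USL − LSL) / (6σ̂) = (511.2 − 465.2) / (6 × 7.181) = 46.0000 / 43.0860 = 1.0676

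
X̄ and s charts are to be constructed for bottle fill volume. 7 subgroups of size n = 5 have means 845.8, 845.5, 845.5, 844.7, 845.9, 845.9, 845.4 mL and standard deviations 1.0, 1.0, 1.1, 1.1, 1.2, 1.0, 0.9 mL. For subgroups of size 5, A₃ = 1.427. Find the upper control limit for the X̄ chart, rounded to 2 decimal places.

847.02

X̄̄ = (845.8 + 845.5 + 845.5 + 844.7 + 845.9 + 845.9 + 845.4) / 7 = 845.5286
s̄ = (1.0 + 1.0 + 1.1 + 1.1 + 1.2 + 1.0 + 0.9) / 7 = 1.0429
UCL = X̄̄ + A₃·s̄ = 845.5286 + 1.427 × 1.0429 = 847.0167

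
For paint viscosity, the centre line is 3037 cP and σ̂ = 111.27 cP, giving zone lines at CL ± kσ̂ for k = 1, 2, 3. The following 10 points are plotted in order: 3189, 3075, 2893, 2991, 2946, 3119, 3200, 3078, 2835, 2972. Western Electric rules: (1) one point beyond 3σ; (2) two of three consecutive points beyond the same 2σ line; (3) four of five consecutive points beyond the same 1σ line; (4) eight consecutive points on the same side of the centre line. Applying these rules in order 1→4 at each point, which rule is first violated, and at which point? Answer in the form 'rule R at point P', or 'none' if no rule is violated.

Zone of each point (C = within 1σ̂, B = 1σ̂–2σ̂, A = 2σ̂–3σ̂, * = beyond 3σ̂; sign = side of CL): 1:+B, 2:+C, 3:-B, 4:-C, 5:-C, 6:+C, 7:+B, 8:+C, 9:-B, 10:-C
No rule fires across all 10 points.

none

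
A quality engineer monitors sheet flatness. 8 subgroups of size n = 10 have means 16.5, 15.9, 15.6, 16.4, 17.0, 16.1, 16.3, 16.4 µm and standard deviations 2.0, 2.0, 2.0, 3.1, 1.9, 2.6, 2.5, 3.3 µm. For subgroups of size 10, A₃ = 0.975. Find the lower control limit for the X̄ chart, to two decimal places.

13.91

X̄̄ = (16.5 + 15.9 + 15.6 + 16.4 + 17.0 + 16.1 + 16.3 + 16.4) / 8 = 16.2750
s̄ = (2.0 + 2.0 + 2.0 + 3.1 + 1.9 + 2.6 + 2.5 + 3.3) / 8 = 2.4250
LCL = X̄̄ − A₃·s̄ = 16.2750 − 0.975 × 2.4250 = 13.9106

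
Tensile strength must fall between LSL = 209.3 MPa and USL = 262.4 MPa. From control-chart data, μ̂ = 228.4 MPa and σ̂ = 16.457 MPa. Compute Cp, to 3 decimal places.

0.538

Cp = (USL − LSL) / (6σ̂) = (262.4 − 209.3) / (6 × 16.457) = 53.1000 / 98.7420 = 0.5378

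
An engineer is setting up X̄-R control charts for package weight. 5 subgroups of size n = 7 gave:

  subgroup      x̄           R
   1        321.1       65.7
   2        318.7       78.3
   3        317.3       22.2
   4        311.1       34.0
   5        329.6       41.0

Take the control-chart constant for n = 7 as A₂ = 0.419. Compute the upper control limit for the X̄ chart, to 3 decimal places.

339.773

X̄̄ = (321.1 + 318.7 + 317.3 + 311.1 + 329.6) / 5 = 1597.8000 / 5 = 319.5600
R̄ = (65.7 + 78.3 + 22.2 + 34.0 + 41.0) / 5 = 241.2000 / 5 = 48.2400
UCL = X̄̄ + A₂·R̄ = 319.5600 + 0.419 × 48.2400 = 339.7726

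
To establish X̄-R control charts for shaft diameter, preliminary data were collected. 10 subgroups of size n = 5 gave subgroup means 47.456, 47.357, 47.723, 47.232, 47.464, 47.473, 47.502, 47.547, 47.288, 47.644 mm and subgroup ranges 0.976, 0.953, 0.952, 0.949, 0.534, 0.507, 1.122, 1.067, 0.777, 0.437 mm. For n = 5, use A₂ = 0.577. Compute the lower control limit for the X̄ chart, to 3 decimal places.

46.991

X̄̄ = (47.456 + 47.357 + 47.723 + 47.232 + 47.464 + 47.473 + 47.502 + 47.547 + 47.288 + 47.644) / 10 = 474.6860 / 10 = 47.4686
R̄ = (0.976 + 0.953 + 0.952 + 0.949 + 0.534 + 0.507 + 1.122 + 1.067 + 0.777 + 0.437) / 10 = 8.2740 / 10 = 0.8274
LCL = X̄̄ − A₂·R̄ = 47.4686 − 0.577 × 0.8274 = 46.9912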